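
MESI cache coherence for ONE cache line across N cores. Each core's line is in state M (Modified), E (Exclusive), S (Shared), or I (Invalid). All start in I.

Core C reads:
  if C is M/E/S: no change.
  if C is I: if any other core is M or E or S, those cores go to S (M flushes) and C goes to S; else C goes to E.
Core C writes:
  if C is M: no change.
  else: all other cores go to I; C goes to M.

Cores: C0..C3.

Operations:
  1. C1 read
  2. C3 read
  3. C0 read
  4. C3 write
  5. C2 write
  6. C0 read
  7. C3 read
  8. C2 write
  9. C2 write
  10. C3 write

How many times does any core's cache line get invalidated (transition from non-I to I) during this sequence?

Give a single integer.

Op 1: C1 read [C1 read from I: no other sharers -> C1=E (exclusive)] -> [I,E,I,I] (invalidations this op: 0; running total: 0)
Op 2: C3 read [C3 read from I: others=['C1=E'] -> C3=S, others downsized to S] -> [I,S,I,S] (invalidations this op: 0; running total: 0)
Op 3: C0 read [C0 read from I: others=['C1=S', 'C3=S'] -> C0=S, others downsized to S] -> [S,S,I,S] (invalidations this op: 0; running total: 0)
Op 4: C3 write [C3 write: invalidate ['C0=S', 'C1=S'] -> C3=M] -> [I,I,I,M] (invalidations this op: 2; running total: 2)
Op 5: C2 write [C2 write: invalidate ['C3=M'] -> C2=M] -> [I,I,M,I] (invalidations this op: 1; running total: 3)
Op 6: C0 read [C0 read from I: others=['C2=M'] -> C0=S, others downsized to S] -> [S,I,S,I] (invalidations this op: 0; running total: 3)
Op 7: C3 read [C3 read from I: others=['C0=S', 'C2=S'] -> C3=S, others downsized to S] -> [S,I,S,S] (invalidations this op: 0; running total: 3)
Op 8: C2 write [C2 write: invalidate ['C0=S', 'C3=S'] -> C2=M] -> [I,I,M,I] (invalidations this op: 2; running total: 5)
Op 9: C2 write [C2 write: already M (modified), no change] -> [I,I,M,I] (invalidations this op: 0; running total: 5)
Op 10: C3 write [C3 write: invalidate ['C2=M'] -> C3=M] -> [I,I,I,M] (invalidations this op: 1; running total: 6)

Answer: 6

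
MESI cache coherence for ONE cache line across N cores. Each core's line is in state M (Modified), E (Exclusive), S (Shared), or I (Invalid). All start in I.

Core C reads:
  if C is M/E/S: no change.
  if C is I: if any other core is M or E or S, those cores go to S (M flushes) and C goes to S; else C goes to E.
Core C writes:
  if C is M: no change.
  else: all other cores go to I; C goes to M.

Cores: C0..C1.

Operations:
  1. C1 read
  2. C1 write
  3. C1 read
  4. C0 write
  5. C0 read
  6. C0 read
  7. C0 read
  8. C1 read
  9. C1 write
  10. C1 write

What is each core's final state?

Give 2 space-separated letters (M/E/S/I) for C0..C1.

Answer: I M

Derivation:
Op 1: C1 read [C1 read from I: no other sharers -> C1=E (exclusive)] -> [I,E]
Op 2: C1 write [C1 write: invalidate none -> C1=M] -> [I,M]
Op 3: C1 read [C1 read: already in M, no change] -> [I,M]
Op 4: C0 write [C0 write: invalidate ['C1=M'] -> C0=M] -> [M,I]
Op 5: C0 read [C0 read: already in M, no change] -> [M,I]
Op 6: C0 read [C0 read: already in M, no change] -> [M,I]
Op 7: C0 read [C0 read: already in M, no change] -> [M,I]
Op 8: C1 read [C1 read from I: others=['C0=M'] -> C1=S, others downsized to S] -> [S,S]
Op 9: C1 write [C1 write: invalidate ['C0=S'] -> C1=M] -> [I,M]
Op 10: C1 write [C1 write: already M (modified), no change] -> [I,M]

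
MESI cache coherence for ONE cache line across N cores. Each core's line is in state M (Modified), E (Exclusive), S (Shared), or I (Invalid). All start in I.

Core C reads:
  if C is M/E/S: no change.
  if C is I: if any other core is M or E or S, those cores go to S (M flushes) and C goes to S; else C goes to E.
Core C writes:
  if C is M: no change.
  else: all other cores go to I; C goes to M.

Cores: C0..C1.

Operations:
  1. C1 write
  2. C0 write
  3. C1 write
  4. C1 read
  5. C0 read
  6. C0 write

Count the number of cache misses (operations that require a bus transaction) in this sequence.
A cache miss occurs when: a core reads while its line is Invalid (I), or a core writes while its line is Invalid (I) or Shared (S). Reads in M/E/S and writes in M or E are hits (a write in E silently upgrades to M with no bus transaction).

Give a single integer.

Answer: 5

Derivation:
Op 1: C1 write [C1 write: invalidate none -> C1=M] -> [I,M] [MISS #1: write from I]
Op 2: C0 write [C0 write: invalidate ['C1=M'] -> C0=M] -> [M,I] [MISS #2: write from I]
Op 3: C1 write [C1 write: invalidate ['C0=M'] -> C1=M] -> [I,M] [MISS #3: write from I]
Op 4: C1 read [C1 read: already in M, no change] -> [I,M] [hit: read from M]
Op 5: C0 read [C0 read from I: others=['C1=M'] -> C0=S, others downsized to S] -> [S,S] [MISS #4: read from I]
Op 6: C0 write [C0 write: invalidate ['C1=S'] -> C0=M] -> [M,I] [MISS #5: write from S]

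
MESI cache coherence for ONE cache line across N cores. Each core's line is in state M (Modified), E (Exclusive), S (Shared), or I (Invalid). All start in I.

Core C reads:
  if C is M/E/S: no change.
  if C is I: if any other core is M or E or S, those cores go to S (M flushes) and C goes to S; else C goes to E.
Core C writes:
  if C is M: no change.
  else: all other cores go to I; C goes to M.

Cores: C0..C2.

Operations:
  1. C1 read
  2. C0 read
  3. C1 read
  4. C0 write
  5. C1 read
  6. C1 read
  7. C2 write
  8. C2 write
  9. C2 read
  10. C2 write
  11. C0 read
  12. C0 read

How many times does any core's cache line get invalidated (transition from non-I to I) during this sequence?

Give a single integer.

Answer: 3

Derivation:
Op 1: C1 read [C1 read from I: no other sharers -> C1=E (exclusive)] -> [I,E,I] (invalidations this op: 0; running total: 0)
Op 2: C0 read [C0 read from I: others=['C1=E'] -> C0=S, others downsized to S] -> [S,S,I] (invalidations this op: 0; running total: 0)
Op 3: C1 read [C1 read: already in S, no change] -> [S,S,I] (invalidations this op: 0; running total: 0)
Op 4: C0 write [C0 write: invalidate ['C1=S'] -> C0=M] -> [M,I,I] (invalidations this op: 1; running total: 1)
Op 5: C1 read [C1 read from I: others=['C0=M'] -> C1=S, others downsized to S] -> [S,S,I] (invalidations this op: 0; running total: 1)
Op 6: C1 read [C1 read: already in S, no change] -> [S,S,I] (invalidations this op: 0; running total: 1)
Op 7: C2 write [C2 write: invalidate ['C0=S', 'C1=S'] -> C2=M] -> [I,I,M] (invalidations this op: 2; running total: 3)
Op 8: C2 write [C2 write: already M (modified), no change] -> [I,I,M] (invalidations this op: 0; running total: 3)
Op 9: C2 read [C2 read: already in M, no change] -> [I,I,M] (invalidations this op: 0; running total: 3)
Op 10: C2 write [C2 write: already M (modified), no change] -> [I,I,M] (invalidations this op: 0; running total: 3)
Op 11: C0 read [C0 read from I: others=['C2=M'] -> C0=S, others downsized to S] -> [S,I,S] (invalidations this op: 0; running total: 3)
Op 12: C0 read [C0 read: already in S, no change] -> [S,I,S] (invalidations this op: 0; running total: 3)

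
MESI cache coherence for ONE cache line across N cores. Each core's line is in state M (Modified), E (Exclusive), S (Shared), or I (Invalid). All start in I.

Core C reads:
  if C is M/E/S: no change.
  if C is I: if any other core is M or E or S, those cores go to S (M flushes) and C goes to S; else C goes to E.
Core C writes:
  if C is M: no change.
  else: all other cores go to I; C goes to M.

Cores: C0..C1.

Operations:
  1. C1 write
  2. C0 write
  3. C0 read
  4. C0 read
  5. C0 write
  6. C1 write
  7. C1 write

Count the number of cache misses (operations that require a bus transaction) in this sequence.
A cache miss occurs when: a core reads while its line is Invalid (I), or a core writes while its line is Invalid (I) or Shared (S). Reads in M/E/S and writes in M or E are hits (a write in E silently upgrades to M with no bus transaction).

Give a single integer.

Answer: 3

Derivation:
Op 1: C1 write [C1 write: invalidate none -> C1=M] -> [I,M] [MISS #1: write from I]
Op 2: C0 write [C0 write: invalidate ['C1=M'] -> C0=M] -> [M,I] [MISS #2: write from I]
Op 3: C0 read [C0 read: already in M, no change] -> [M,I] [hit: read from M]
Op 4: C0 read [C0 read: already in M, no change] -> [M,I] [hit: read from M]
Op 5: C0 write [C0 write: already M (modified), no change] -> [M,I] [hit: write from M]
Op 6: C1 write [C1 write: invalidate ['C0=M'] -> C1=M] -> [I,M] [MISS #3: write from I]
Op 7: C1 write [C1 write: already M (modified), no change] -> [I,M] [hit: write from M]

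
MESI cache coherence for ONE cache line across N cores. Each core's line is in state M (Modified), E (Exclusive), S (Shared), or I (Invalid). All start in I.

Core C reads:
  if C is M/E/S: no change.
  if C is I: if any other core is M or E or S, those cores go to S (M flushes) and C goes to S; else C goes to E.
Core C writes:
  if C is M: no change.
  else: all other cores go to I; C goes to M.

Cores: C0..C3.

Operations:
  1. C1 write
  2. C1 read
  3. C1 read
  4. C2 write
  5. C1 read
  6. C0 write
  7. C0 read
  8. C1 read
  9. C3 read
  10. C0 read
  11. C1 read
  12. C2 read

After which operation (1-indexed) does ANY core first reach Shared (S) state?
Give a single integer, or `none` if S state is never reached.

Op 1: C1 write [C1 write: invalidate none -> C1=M] -> [I,M,I,I]
Op 2: C1 read [C1 read: already in M, no change] -> [I,M,I,I]
Op 3: C1 read [C1 read: already in M, no change] -> [I,M,I,I]
Op 4: C2 write [C2 write: invalidate ['C1=M'] -> C2=M] -> [I,I,M,I]
Op 5: C1 read [C1 read from I: others=['C2=M'] -> C1=S, others downsized to S] -> [I,S,S,I]
  -> First S state at op 5; remaining ops need not be traced.

Answer: 5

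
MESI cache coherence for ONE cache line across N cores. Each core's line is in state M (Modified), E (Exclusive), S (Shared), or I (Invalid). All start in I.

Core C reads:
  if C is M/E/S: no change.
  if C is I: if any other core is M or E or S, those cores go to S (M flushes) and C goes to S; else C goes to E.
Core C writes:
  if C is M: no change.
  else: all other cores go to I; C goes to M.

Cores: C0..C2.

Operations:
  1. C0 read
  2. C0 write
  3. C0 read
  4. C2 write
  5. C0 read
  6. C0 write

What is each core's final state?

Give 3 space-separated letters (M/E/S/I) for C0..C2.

Answer: M I I

Derivation:
Op 1: C0 read [C0 read from I: no other sharers -> C0=E (exclusive)] -> [E,I,I]
Op 2: C0 write [C0 write: invalidate none -> C0=M] -> [M,I,I]
Op 3: C0 read [C0 read: already in M, no change] -> [M,I,I]
Op 4: C2 write [C2 write: invalidate ['C0=M'] -> C2=M] -> [I,I,M]
Op 5: C0 read [C0 read from I: others=['C2=M'] -> C0=S, others downsized to S] -> [S,I,S]
Op 6: C0 write [C0 write: invalidate ['C2=S'] -> C0=M] -> [M,I,I]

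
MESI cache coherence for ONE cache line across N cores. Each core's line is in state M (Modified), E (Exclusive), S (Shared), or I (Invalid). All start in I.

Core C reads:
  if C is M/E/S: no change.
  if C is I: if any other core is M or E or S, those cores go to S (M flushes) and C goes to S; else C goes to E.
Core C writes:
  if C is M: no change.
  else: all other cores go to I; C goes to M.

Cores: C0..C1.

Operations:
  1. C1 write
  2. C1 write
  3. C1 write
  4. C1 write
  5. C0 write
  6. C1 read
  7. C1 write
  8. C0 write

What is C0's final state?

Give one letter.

Answer: M

Derivation:
Op 1: C1 write [C1 write: invalidate none -> C1=M] -> [I,M]
Op 2: C1 write [C1 write: already M (modified), no change] -> [I,M]
Op 3: C1 write [C1 write: already M (modified), no change] -> [I,M]
Op 4: C1 write [C1 write: already M (modified), no change] -> [I,M]
Op 5: C0 write [C0 write: invalidate ['C1=M'] -> C0=M] -> [M,I]
Op 6: C1 read [C1 read from I: others=['C0=M'] -> C1=S, others downsized to S] -> [S,S]
Op 7: C1 write [C1 write: invalidate ['C0=S'] -> C1=M] -> [I,M]
Op 8: C0 write [C0 write: invalidate ['C1=M'] -> C0=M] -> [M,I]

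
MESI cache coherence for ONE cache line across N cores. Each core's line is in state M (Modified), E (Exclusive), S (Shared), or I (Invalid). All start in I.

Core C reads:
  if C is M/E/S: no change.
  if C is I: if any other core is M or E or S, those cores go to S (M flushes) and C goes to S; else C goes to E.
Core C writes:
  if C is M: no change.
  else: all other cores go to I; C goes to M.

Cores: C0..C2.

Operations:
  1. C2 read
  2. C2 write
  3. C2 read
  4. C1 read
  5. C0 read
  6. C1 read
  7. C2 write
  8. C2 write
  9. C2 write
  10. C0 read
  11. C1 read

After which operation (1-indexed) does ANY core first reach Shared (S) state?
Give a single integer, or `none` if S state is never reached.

Answer: 4

Derivation:
Op 1: C2 read [C2 read from I: no other sharers -> C2=E (exclusive)] -> [I,I,E]
Op 2: C2 write [C2 write: invalidate none -> C2=M] -> [I,I,M]
Op 3: C2 read [C2 read: already in M, no change] -> [I,I,M]
Op 4: C1 read [C1 read from I: others=['C2=M'] -> C1=S, others downsized to S] -> [I,S,S]
  -> First S state at op 4; remaining ops need not be traced.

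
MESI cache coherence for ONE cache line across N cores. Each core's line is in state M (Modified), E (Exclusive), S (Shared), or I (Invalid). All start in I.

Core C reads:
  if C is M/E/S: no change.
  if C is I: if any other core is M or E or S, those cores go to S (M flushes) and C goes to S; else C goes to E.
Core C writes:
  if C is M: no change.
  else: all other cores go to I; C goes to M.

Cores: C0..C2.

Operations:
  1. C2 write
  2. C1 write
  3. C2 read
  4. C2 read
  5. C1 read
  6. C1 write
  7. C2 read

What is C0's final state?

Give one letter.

Op 1: C2 write [C2 write: invalidate none -> C2=M] -> [I,I,M]
Op 2: C1 write [C1 write: invalidate ['C2=M'] -> C1=M] -> [I,M,I]
Op 3: C2 read [C2 read from I: others=['C1=M'] -> C2=S, others downsized to S] -> [I,S,S]
Op 4: C2 read [C2 read: already in S, no change] -> [I,S,S]
Op 5: C1 read [C1 read: already in S, no change] -> [I,S,S]
Op 6: C1 write [C1 write: invalidate ['C2=S'] -> C1=M] -> [I,M,I]
Op 7: C2 read [C2 read from I: others=['C1=M'] -> C2=S, others downsized to S] -> [I,S,S]

Answer: I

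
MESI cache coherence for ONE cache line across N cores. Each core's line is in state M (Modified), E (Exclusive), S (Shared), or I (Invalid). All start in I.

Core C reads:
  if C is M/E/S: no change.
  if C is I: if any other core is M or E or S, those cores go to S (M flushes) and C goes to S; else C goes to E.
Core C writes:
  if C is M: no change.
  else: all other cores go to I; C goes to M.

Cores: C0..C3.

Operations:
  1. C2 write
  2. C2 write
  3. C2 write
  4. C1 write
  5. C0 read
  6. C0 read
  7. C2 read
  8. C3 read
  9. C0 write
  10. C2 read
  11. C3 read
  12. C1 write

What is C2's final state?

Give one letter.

Answer: I

Derivation:
Op 1: C2 write [C2 write: invalidate none -> C2=M] -> [I,I,M,I]
Op 2: C2 write [C2 write: already M (modified), no change] -> [I,I,M,I]
Op 3: C2 write [C2 write: already M (modified), no change] -> [I,I,M,I]
Op 4: C1 write [C1 write: invalidate ['C2=M'] -> C1=M] -> [I,M,I,I]
Op 5: C0 read [C0 read from I: others=['C1=M'] -> C0=S, others downsized to S] -> [S,S,I,I]
Op 6: C0 read [C0 read: already in S, no change] -> [S,S,I,I]
Op 7: C2 read [C2 read from I: others=['C0=S', 'C1=S'] -> C2=S, others downsized to S] -> [S,S,S,I]
Op 8: C3 read [C3 read from I: others=['C0=S', 'C1=S', 'C2=S'] -> C3=S, others downsized to S] -> [S,S,S,S]
Op 9: C0 write [C0 write: invalidate ['C1=S', 'C2=S', 'C3=S'] -> C0=M] -> [M,I,I,I]
Op 10: C2 read [C2 read from I: others=['C0=M'] -> C2=S, others downsized to S] -> [S,I,S,I]
Op 11: C3 read [C3 read from I: others=['C0=S', 'C2=S'] -> C3=S, others downsized to S] -> [S,I,S,S]
Op 12: C1 write [C1 write: invalidate ['C0=S', 'C2=S', 'C3=S'] -> C1=M] -> [I,M,I,I]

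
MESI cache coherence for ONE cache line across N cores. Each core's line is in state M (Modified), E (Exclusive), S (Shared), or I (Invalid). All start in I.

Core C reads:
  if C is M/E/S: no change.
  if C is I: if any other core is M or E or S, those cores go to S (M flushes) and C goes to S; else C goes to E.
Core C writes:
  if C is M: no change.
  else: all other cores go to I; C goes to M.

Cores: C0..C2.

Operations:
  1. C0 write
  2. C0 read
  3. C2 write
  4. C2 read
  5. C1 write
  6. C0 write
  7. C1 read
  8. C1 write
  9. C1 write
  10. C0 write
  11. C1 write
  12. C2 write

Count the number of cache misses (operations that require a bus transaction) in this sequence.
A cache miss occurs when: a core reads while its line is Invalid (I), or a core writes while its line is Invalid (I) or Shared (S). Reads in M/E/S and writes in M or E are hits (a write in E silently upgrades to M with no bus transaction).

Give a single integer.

Op 1: C0 write [C0 write: invalidate none -> C0=M] -> [M,I,I] [MISS #1: write from I]
Op 2: C0 read [C0 read: already in M, no change] -> [M,I,I] [hit: read from M]
Op 3: C2 write [C2 write: invalidate ['C0=M'] -> C2=M] -> [I,I,M] [MISS #2: write from I]
Op 4: C2 read [C2 read: already in M, no change] -> [I,I,M] [hit: read from M]
Op 5: C1 write [C1 write: invalidate ['C2=M'] -> C1=M] -> [I,M,I] [MISS #3: write from I]
Op 6: C0 write [C0 write: invalidate ['C1=M'] -> C0=M] -> [M,I,I] [MISS #4: write from I]
Op 7: C1 read [C1 read from I: others=['C0=M'] -> C1=S, others downsized to S] -> [S,S,I] [MISS #5: read from I]
Op 8: C1 write [C1 write: invalidate ['C0=S'] -> C1=M] -> [I,M,I] [MISS #6: write from S]
Op 9: C1 write [C1 write: already M (modified), no change] -> [I,M,I] [hit: write from M]
Op 10: C0 write [C0 write: invalidate ['C1=M'] -> C0=M] -> [M,I,I] [MISS #7: write from I]
Op 11: C1 write [C1 write: invalidate ['C0=M'] -> C1=M] -> [I,M,I] [MISS #8: write from I]
Op 12: C2 write [C2 write: invalidate ['C1=M'] -> C2=M] -> [I,I,M] [MISS #9: write from I]

Answer: 9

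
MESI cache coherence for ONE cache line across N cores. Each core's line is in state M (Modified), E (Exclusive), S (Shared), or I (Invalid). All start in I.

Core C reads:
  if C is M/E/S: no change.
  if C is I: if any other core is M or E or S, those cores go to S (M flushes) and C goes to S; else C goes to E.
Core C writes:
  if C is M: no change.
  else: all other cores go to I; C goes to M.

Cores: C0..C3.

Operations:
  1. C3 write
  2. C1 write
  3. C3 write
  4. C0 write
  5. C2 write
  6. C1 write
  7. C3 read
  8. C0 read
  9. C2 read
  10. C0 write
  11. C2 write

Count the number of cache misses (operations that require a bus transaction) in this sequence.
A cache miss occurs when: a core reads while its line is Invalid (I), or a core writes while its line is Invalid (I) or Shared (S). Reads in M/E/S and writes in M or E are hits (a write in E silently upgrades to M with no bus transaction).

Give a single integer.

Op 1: C3 write [C3 write: invalidate none -> C3=M] -> [I,I,I,M] [MISS #1: write from I]
Op 2: C1 write [C1 write: invalidate ['C3=M'] -> C1=M] -> [I,M,I,I] [MISS #2: write from I]
Op 3: C3 write [C3 write: invalidate ['C1=M'] -> C3=M] -> [I,I,I,M] [MISS #3: write from I]
Op 4: C0 write [C0 write: invalidate ['C3=M'] -> C0=M] -> [M,I,I,I] [MISS #4: write from I]
Op 5: C2 write [C2 write: invalidate ['C0=M'] -> C2=M] -> [I,I,M,I] [MISS #5: write from I]
Op 6: C1 write [C1 write: invalidate ['C2=M'] -> C1=M] -> [I,M,I,I] [MISS #6: write from I]
Op 7: C3 read [C3 read from I: others=['C1=M'] -> C3=S, others downsized to S] -> [I,S,I,S] [MISS #7: read from I]
Op 8: C0 read [C0 read from I: others=['C1=S', 'C3=S'] -> C0=S, others downsized to S] -> [S,S,I,S] [MISS #8: read from I]
Op 9: C2 read [C2 read from I: others=['C0=S', 'C1=S', 'C3=S'] -> C2=S, others downsized to S] -> [S,S,S,S] [MISS #9: read from I]
Op 10: C0 write [C0 write: invalidate ['C1=S', 'C2=S', 'C3=S'] -> C0=M] -> [M,I,I,I] [MISS #10: write from S]
Op 11: C2 write [C2 write: invalidate ['C0=M'] -> C2=M] -> [I,I,M,I] [MISS #11: write from I]

Answer: 11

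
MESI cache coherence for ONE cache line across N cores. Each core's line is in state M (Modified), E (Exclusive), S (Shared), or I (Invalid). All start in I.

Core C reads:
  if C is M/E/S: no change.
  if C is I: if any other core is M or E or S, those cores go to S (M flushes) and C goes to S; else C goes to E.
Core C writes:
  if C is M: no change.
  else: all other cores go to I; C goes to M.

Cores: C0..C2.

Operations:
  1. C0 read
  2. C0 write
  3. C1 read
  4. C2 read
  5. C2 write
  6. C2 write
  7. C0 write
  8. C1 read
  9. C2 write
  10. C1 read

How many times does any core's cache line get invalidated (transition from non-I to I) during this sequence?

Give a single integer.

Op 1: C0 read [C0 read from I: no other sharers -> C0=E (exclusive)] -> [E,I,I] (invalidations this op: 0; running total: 0)
Op 2: C0 write [C0 write: invalidate none -> C0=M] -> [M,I,I] (invalidations this op: 0; running total: 0)
Op 3: C1 read [C1 read from I: others=['C0=M'] -> C1=S, others downsized to S] -> [S,S,I] (invalidations this op: 0; running total: 0)
Op 4: C2 read [C2 read from I: others=['C0=S', 'C1=S'] -> C2=S, others downsized to S] -> [S,S,S] (invalidations this op: 0; running total: 0)
Op 5: C2 write [C2 write: invalidate ['C0=S', 'C1=S'] -> C2=M] -> [I,I,M] (invalidations this op: 2; running total: 2)
Op 6: C2 write [C2 write: already M (modified), no change] -> [I,I,M] (invalidations this op: 0; running total: 2)
Op 7: C0 write [C0 write: invalidate ['C2=M'] -> C0=M] -> [M,I,I] (invalidations this op: 1; running total: 3)
Op 8: C1 read [C1 read from I: others=['C0=M'] -> C1=S, others downsized to S] -> [S,S,I] (invalidations this op: 0; running total: 3)
Op 9: C2 write [C2 write: invalidate ['C0=S', 'C1=S'] -> C2=M] -> [I,I,M] (invalidations this op: 2; running total: 5)
Op 10: C1 read [C1 read from I: others=['C2=M'] -> C1=S, others downsized to S] -> [I,S,S] (invalidations this op: 0; running total: 5)

Answer: 5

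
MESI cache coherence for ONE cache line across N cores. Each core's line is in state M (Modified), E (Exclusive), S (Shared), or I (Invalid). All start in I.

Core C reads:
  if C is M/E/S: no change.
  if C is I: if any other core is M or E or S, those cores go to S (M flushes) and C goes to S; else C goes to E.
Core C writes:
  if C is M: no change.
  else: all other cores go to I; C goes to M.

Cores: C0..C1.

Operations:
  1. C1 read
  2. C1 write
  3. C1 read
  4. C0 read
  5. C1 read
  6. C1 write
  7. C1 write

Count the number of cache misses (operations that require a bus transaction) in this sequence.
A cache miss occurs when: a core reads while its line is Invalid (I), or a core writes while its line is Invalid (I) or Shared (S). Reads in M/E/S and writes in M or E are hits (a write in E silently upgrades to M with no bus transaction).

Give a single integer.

Answer: 3

Derivation:
Op 1: C1 read [C1 read from I: no other sharers -> C1=E (exclusive)] -> [I,E] [MISS #1: read from I]
Op 2: C1 write [C1 write: invalidate none -> C1=M] -> [I,M] [hit: write from E is a silent E->M upgrade, no bus transaction]
Op 3: C1 read [C1 read: already in M, no change] -> [I,M] [hit: read from M]
Op 4: C0 read [C0 read from I: others=['C1=M'] -> C0=S, others downsized to S] -> [S,S] [MISS #2: read from I]
Op 5: C1 read [C1 read: already in S, no change] -> [S,S] [hit: read from S]
Op 6: C1 write [C1 write: invalidate ['C0=S'] -> C1=M] -> [I,M] [MISS #3: write from S]
Op 7: C1 write [C1 write: already M (modified), no change] -> [I,M] [hit: write from M]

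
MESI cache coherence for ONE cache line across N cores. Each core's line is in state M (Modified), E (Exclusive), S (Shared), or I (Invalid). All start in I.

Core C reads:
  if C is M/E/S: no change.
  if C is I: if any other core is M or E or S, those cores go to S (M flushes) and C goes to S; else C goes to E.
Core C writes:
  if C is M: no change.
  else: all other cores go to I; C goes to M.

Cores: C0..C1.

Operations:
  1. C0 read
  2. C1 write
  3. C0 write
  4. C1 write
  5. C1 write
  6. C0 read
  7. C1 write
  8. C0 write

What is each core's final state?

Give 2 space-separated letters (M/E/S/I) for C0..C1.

Answer: M I

Derivation:
Op 1: C0 read [C0 read from I: no other sharers -> C0=E (exclusive)] -> [E,I]
Op 2: C1 write [C1 write: invalidate ['C0=E'] -> C1=M] -> [I,M]
Op 3: C0 write [C0 write: invalidate ['C1=M'] -> C0=M] -> [M,I]
Op 4: C1 write [C1 write: invalidate ['C0=M'] -> C1=M] -> [I,M]
Op 5: C1 write [C1 write: already M (modified), no change] -> [I,M]
Op 6: C0 read [C0 read from I: others=['C1=M'] -> C0=S, others downsized to S] -> [S,S]
Op 7: C1 write [C1 write: invalidate ['C0=S'] -> C1=M] -> [I,M]
Op 8: C0 write [C0 write: invalidate ['C1=M'] -> C0=M] -> [M,I]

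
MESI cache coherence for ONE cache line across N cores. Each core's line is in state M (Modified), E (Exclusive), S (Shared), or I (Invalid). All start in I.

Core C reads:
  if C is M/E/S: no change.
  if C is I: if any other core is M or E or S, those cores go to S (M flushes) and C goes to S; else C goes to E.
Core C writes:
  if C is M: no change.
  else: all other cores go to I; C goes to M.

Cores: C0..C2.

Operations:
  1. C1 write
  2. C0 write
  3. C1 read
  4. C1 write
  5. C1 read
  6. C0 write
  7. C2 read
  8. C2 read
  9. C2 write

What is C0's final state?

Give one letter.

Answer: I

Derivation:
Op 1: C1 write [C1 write: invalidate none -> C1=M] -> [I,M,I]
Op 2: C0 write [C0 write: invalidate ['C1=M'] -> C0=M] -> [M,I,I]
Op 3: C1 read [C1 read from I: others=['C0=M'] -> C1=S, others downsized to S] -> [S,S,I]
Op 4: C1 write [C1 write: invalidate ['C0=S'] -> C1=M] -> [I,M,I]
Op 5: C1 read [C1 read: already in M, no change] -> [I,M,I]
Op 6: C0 write [C0 write: invalidate ['C1=M'] -> C0=M] -> [M,I,I]
Op 7: C2 read [C2 read from I: others=['C0=M'] -> C2=S, others downsized to S] -> [S,I,S]
Op 8: C2 read [C2 read: already in S, no change] -> [S,I,S]
Op 9: C2 write [C2 write: invalidate ['C0=S'] -> C2=M] -> [I,I,M]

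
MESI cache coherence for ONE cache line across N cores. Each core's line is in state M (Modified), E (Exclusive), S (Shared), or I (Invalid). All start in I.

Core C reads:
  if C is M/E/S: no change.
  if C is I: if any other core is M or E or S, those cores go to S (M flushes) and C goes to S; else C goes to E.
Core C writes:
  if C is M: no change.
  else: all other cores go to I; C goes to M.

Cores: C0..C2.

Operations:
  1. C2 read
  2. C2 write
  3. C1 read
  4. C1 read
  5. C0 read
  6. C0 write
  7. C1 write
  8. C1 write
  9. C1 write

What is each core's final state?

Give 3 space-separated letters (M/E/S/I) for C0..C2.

Op 1: C2 read [C2 read from I: no other sharers -> C2=E (exclusive)] -> [I,I,E]
Op 2: C2 write [C2 write: invalidate none -> C2=M] -> [I,I,M]
Op 3: C1 read [C1 read from I: others=['C2=M'] -> C1=S, others downsized to S] -> [I,S,S]
Op 4: C1 read [C1 read: already in S, no change] -> [I,S,S]
Op 5: C0 read [C0 read from I: others=['C1=S', 'C2=S'] -> C0=S, others downsized to S] -> [S,S,S]
Op 6: C0 write [C0 write: invalidate ['C1=S', 'C2=S'] -> C0=M] -> [M,I,I]
Op 7: C1 write [C1 write: invalidate ['C0=M'] -> C1=M] -> [I,M,I]
Op 8: C1 write [C1 write: already M (modified), no change] -> [I,M,I]
Op 9: C1 write [C1 write: already M (modified), no change] -> [I,M,I]

Answer: I M I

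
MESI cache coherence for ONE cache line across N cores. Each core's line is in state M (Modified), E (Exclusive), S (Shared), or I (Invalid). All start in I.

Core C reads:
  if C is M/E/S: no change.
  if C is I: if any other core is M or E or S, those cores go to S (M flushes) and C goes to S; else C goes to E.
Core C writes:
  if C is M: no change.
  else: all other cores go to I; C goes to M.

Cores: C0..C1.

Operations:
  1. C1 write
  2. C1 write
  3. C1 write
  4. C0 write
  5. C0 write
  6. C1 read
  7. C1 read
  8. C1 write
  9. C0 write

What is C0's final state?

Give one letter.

Op 1: C1 write [C1 write: invalidate none -> C1=M] -> [I,M]
Op 2: C1 write [C1 write: already M (modified), no change] -> [I,M]
Op 3: C1 write [C1 write: already M (modified), no change] -> [I,M]
Op 4: C0 write [C0 write: invalidate ['C1=M'] -> C0=M] -> [M,I]
Op 5: C0 write [C0 write: already M (modified), no change] -> [M,I]
Op 6: C1 read [C1 read from I: others=['C0=M'] -> C1=S, others downsized to S] -> [S,S]
Op 7: C1 read [C1 read: already in S, no change] -> [S,S]
Op 8: C1 write [C1 write: invalidate ['C0=S'] -> C1=M] -> [I,M]
Op 9: C0 write [C0 write: invalidate ['C1=M'] -> C0=M] -> [M,I]

Answer: M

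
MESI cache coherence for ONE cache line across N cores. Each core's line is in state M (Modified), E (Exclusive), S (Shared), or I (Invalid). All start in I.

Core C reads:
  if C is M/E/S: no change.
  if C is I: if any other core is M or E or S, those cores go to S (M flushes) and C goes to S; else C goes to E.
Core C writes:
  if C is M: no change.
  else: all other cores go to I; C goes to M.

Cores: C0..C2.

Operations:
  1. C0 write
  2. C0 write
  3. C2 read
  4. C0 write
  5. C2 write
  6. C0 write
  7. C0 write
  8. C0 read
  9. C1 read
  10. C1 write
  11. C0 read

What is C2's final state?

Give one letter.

Op 1: C0 write [C0 write: invalidate none -> C0=M] -> [M,I,I]
Op 2: C0 write [C0 write: already M (modified), no change] -> [M,I,I]
Op 3: C2 read [C2 read from I: others=['C0=M'] -> C2=S, others downsized to S] -> [S,I,S]
Op 4: C0 write [C0 write: invalidate ['C2=S'] -> C0=M] -> [M,I,I]
Op 5: C2 write [C2 write: invalidate ['C0=M'] -> C2=M] -> [I,I,M]
Op 6: C0 write [C0 write: invalidate ['C2=M'] -> C0=M] -> [M,I,I]
Op 7: C0 write [C0 write: already M (modified), no change] -> [M,I,I]
Op 8: C0 read [C0 read: already in M, no change] -> [M,I,I]
Op 9: C1 read [C1 read from I: others=['C0=M'] -> C1=S, others downsized to S] -> [S,S,I]
Op 10: C1 write [C1 write: invalidate ['C0=S'] -> C1=M] -> [I,M,I]
Op 11: C0 read [C0 read from I: others=['C1=M'] -> C0=S, others downsized to S] -> [S,S,I]

Answer: I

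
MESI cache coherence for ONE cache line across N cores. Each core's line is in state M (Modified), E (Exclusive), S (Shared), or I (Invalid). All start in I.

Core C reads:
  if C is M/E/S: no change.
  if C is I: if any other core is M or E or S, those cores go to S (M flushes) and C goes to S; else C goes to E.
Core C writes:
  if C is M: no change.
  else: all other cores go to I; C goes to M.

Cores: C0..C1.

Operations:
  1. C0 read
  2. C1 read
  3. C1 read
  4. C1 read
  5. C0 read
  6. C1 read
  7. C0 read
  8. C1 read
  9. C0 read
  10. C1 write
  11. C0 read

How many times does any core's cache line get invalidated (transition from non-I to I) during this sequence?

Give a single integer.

Op 1: C0 read [C0 read from I: no other sharers -> C0=E (exclusive)] -> [E,I] (invalidations this op: 0; running total: 0)
Op 2: C1 read [C1 read from I: others=['C0=E'] -> C1=S, others downsized to S] -> [S,S] (invalidations this op: 0; running total: 0)
Op 3: C1 read [C1 read: already in S, no change] -> [S,S] (invalidations this op: 0; running total: 0)
Op 4: C1 read [C1 read: already in S, no change] -> [S,S] (invalidations this op: 0; running total: 0)
Op 5: C0 read [C0 read: already in S, no change] -> [S,S] (invalidations this op: 0; running total: 0)
Op 6: C1 read [C1 read: already in S, no change] -> [S,S] (invalidations this op: 0; running total: 0)
Op 7: C0 read [C0 read: already in S, no change] -> [S,S] (invalidations this op: 0; running total: 0)
Op 8: C1 read [C1 read: already in S, no change] -> [S,S] (invalidations this op: 0; running total: 0)
Op 9: C0 read [C0 read: already in S, no change] -> [S,S] (invalidations this op: 0; running total: 0)
Op 10: C1 write [C1 write: invalidate ['C0=S'] -> C1=M] -> [I,M] (invalidations this op: 1; running total: 1)
Op 11: C0 read [C0 read from I: others=['C1=M'] -> C0=S, others downsized to S] -> [S,S] (invalidations this op: 0; running total: 1)

Answer: 1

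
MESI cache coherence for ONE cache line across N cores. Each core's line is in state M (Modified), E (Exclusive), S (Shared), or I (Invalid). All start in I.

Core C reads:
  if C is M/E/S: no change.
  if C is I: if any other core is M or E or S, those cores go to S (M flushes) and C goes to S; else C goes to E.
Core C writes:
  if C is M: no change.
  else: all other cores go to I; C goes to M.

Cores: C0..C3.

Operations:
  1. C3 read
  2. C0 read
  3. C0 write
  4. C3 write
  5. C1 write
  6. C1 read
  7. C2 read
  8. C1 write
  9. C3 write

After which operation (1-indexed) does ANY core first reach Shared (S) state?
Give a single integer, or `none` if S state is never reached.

Answer: 2

Derivation:
Op 1: C3 read [C3 read from I: no other sharers -> C3=E (exclusive)] -> [I,I,I,E]
Op 2: C0 read [C0 read from I: others=['C3=E'] -> C0=S, others downsized to S] -> [S,I,I,S]
  -> First S state at op 2; remaining ops need not be traced.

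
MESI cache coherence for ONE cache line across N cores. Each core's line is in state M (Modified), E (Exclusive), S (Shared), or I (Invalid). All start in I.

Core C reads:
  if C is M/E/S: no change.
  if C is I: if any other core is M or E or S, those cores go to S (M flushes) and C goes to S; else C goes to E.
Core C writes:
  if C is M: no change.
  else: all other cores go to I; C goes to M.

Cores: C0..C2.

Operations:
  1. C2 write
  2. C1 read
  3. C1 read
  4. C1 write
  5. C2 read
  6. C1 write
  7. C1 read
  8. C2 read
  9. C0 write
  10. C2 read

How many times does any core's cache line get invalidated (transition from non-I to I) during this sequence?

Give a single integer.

Answer: 4

Derivation:
Op 1: C2 write [C2 write: invalidate none -> C2=M] -> [I,I,M] (invalidations this op: 0; running total: 0)
Op 2: C1 read [C1 read from I: others=['C2=M'] -> C1=S, others downsized to S] -> [I,S,S] (invalidations this op: 0; running total: 0)
Op 3: C1 read [C1 read: already in S, no change] -> [I,S,S] (invalidations this op: 0; running total: 0)
Op 4: C1 write [C1 write: invalidate ['C2=S'] -> C1=M] -> [I,M,I] (invalidations this op: 1; running total: 1)
Op 5: C2 read [C2 read from I: others=['C1=M'] -> C2=S, others downsized to S] -> [I,S,S] (invalidations this op: 0; running total: 1)
Op 6: C1 write [C1 write: invalidate ['C2=S'] -> C1=M] -> [I,M,I] (invalidations this op: 1; running total: 2)
Op 7: C1 read [C1 read: already in M, no change] -> [I,M,I] (invalidations this op: 0; running total: 2)
Op 8: C2 read [C2 read from I: others=['C1=M'] -> C2=S, others downsized to S] -> [I,S,S] (invalidations this op: 0; running total: 2)
Op 9: C0 write [C0 write: invalidate ['C1=S', 'C2=S'] -> C0=M] -> [M,I,I] (invalidations this op: 2; running total: 4)
Op 10: C2 read [C2 read from I: others=['C0=M'] -> C2=S, others downsized to S] -> [S,I,S] (invalidations this op: 0; running total: 4)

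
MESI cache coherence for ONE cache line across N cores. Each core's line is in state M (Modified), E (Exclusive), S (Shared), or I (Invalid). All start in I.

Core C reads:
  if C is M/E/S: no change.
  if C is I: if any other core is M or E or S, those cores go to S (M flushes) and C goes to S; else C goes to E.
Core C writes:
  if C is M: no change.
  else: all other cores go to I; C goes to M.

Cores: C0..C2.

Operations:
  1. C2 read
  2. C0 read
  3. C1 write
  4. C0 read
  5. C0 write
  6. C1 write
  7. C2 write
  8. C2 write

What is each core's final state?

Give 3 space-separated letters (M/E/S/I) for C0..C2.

Op 1: C2 read [C2 read from I: no other sharers -> C2=E (exclusive)] -> [I,I,E]
Op 2: C0 read [C0 read from I: others=['C2=E'] -> C0=S, others downsized to S] -> [S,I,S]
Op 3: C1 write [C1 write: invalidate ['C0=S', 'C2=S'] -> C1=M] -> [I,M,I]
Op 4: C0 read [C0 read from I: others=['C1=M'] -> C0=S, others downsized to S] -> [S,S,I]
Op 5: C0 write [C0 write: invalidate ['C1=S'] -> C0=M] -> [M,I,I]
Op 6: C1 write [C1 write: invalidate ['C0=M'] -> C1=M] -> [I,M,I]
Op 7: C2 write [C2 write: invalidate ['C1=M'] -> C2=M] -> [I,I,M]
Op 8: C2 write [C2 write: already M (modified), no change] -> [I,I,M]

Answer: I I M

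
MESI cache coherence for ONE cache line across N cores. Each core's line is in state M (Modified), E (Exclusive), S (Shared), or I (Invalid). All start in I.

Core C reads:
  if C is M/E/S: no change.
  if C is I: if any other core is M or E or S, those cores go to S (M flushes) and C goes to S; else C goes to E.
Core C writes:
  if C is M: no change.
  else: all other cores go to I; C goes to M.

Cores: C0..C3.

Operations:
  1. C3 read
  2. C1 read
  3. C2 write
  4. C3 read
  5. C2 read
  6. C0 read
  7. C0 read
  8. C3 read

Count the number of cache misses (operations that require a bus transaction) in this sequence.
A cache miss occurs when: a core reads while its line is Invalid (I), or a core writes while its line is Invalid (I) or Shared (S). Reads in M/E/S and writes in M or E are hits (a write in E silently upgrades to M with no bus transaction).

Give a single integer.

Answer: 5

Derivation:
Op 1: C3 read [C3 read from I: no other sharers -> C3=E (exclusive)] -> [I,I,I,E] [MISS #1: read from I]
Op 2: C1 read [C1 read from I: others=['C3=E'] -> C1=S, others downsized to S] -> [I,S,I,S] [MISS #2: read from I]
Op 3: C2 write [C2 write: invalidate ['C1=S', 'C3=S'] -> C2=M] -> [I,I,M,I] [MISS #3: write from I]
Op 4: C3 read [C3 read from I: others=['C2=M'] -> C3=S, others downsized to S] -> [I,I,S,S] [MISS #4: read from I]
Op 5: C2 read [C2 read: already in S, no change] -> [I,I,S,S] [hit: read from S]
Op 6: C0 read [C0 read from I: others=['C2=S', 'C3=S'] -> C0=S, others downsized to S] -> [S,I,S,S] [MISS #5: read from I]
Op 7: C0 read [C0 read: already in S, no change] -> [S,I,S,S] [hit: read from S]
Op 8: C3 read [C3 read: already in S, no change] -> [S,I,S,S] [hit: read from S]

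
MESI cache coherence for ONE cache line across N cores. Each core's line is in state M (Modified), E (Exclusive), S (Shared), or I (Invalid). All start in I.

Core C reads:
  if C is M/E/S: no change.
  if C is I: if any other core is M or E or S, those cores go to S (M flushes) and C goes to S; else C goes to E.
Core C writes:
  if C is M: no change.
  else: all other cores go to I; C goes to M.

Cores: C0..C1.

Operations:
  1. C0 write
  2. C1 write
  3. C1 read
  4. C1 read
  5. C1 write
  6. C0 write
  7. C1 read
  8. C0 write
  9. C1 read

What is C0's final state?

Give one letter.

Op 1: C0 write [C0 write: invalidate none -> C0=M] -> [M,I]
Op 2: C1 write [C1 write: invalidate ['C0=M'] -> C1=M] -> [I,M]
Op 3: C1 read [C1 read: already in M, no change] -> [I,M]
Op 4: C1 read [C1 read: already in M, no change] -> [I,M]
Op 5: C1 write [C1 write: already M (modified), no change] -> [I,M]
Op 6: C0 write [C0 write: invalidate ['C1=M'] -> C0=M] -> [M,I]
Op 7: C1 read [C1 read from I: others=['C0=M'] -> C1=S, others downsized to S] -> [S,S]
Op 8: C0 write [C0 write: invalidate ['C1=S'] -> C0=M] -> [M,I]
Op 9: C1 read [C1 read from I: others=['C0=M'] -> C1=S, others downsized to S] -> [S,S]

Answer: S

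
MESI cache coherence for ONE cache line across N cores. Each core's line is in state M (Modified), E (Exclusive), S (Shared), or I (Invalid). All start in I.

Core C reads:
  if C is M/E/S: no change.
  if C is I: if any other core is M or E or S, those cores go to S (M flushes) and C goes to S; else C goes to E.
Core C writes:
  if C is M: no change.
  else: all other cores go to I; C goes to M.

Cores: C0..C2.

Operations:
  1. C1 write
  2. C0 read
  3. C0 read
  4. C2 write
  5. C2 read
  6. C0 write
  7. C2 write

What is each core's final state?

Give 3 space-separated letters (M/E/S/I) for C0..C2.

Answer: I I M

Derivation:
Op 1: C1 write [C1 write: invalidate none -> C1=M] -> [I,M,I]
Op 2: C0 read [C0 read from I: others=['C1=M'] -> C0=S, others downsized to S] -> [S,S,I]
Op 3: C0 read [C0 read: already in S, no change] -> [S,S,I]
Op 4: C2 write [C2 write: invalidate ['C0=S', 'C1=S'] -> C2=M] -> [I,I,M]
Op 5: C2 read [C2 read: already in M, no change] -> [I,I,M]
Op 6: C0 write [C0 write: invalidate ['C2=M'] -> C0=M] -> [M,I,I]
Op 7: C2 write [C2 write: invalidate ['C0=M'] -> C2=M] -> [I,I,M]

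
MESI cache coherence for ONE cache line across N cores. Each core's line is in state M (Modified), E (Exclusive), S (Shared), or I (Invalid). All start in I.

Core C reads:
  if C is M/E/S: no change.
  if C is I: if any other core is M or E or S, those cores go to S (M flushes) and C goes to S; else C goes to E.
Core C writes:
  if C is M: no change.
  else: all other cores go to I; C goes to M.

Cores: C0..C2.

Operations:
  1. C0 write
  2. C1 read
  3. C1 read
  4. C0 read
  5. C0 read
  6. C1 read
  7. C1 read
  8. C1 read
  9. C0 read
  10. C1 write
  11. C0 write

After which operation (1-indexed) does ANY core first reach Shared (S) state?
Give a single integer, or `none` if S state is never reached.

Answer: 2

Derivation:
Op 1: C0 write [C0 write: invalidate none -> C0=M] -> [M,I,I]
Op 2: C1 read [C1 read from I: others=['C0=M'] -> C1=S, others downsized to S] -> [S,S,I]
  -> First S state at op 2; remaining ops need not be traced.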